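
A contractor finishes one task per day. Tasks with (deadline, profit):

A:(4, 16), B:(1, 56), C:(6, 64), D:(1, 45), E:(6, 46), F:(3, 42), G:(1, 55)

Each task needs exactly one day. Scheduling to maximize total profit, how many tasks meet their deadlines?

5

Take jobs in profit order; each goes to the latest open slot no later than its deadline.
By profit: C(d6,64), B(d1,56), G(d1,55), E(d6,46), D(d1,45), F(d3,42), A(d4,16)
C→slot 6; B→slot 1; G skipped; E→slot 5; D skipped; F→slot 3; A→slot 4.
5 of 7 scheduled.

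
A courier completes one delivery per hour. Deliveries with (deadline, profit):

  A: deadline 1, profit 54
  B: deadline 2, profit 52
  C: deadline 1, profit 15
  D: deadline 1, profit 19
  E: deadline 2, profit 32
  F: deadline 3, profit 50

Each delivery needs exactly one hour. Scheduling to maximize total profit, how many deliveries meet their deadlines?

Sort by profit descending; place each in the latest free slot ≤ its deadline.
By profit: A(d1,54), B(d2,52), F(d3,50), E(d2,32), D(d1,19), C(d1,15)
A→slot 1; B→slot 2; F→slot 3; E skipped; D skipped; C skipped.
3 of 6 scheduled.

3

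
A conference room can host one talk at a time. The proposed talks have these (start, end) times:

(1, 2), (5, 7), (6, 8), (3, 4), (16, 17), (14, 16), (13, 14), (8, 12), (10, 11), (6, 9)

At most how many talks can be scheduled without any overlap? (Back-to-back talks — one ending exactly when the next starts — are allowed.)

7

By end time: (1,2), (3,4), (5,7), (6,8), (6,9), (10,11), (8,12), (13,14), (14,16), (16,17).
Pick (1,2); next start ≥ 2 → (3,4); next start ≥ 4 → (5,7); next start ≥ 7 → (10,11); next start ≥ 11 → (13,14); next start ≥ 14 → (14,16); next start ≥ 16 → (16,17).
Selected 7 talks.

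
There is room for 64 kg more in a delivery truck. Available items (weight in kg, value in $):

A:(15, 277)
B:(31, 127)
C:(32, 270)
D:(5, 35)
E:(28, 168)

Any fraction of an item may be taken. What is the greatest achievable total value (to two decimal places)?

Ratios (sorted): A 18.47, C 8.44, D 7.00, E 6.00, B 4.10
take A (15 @ 277); take C (32 @ 270); take D (5 @ 35); take 12/28 of E → 72.00. Capacity used 64/64.
Total value = 654.00

654.00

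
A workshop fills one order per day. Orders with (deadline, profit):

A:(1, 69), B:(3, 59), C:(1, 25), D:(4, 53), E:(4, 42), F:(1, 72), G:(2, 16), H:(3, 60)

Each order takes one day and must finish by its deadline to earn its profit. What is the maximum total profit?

Profit order: F=72 A=69 H=60 B=59 D=53 E=42 C=25 G=16
Assign: F→slot 1, A skipped, H→slot 3, B→slot 2, D→slot 4, E skipped, C skipped, G skipped.
Slots: [1:F] [2:B] [3:H] [4:D]
Profit = 72 + 59 + 60 + 53 = 244

244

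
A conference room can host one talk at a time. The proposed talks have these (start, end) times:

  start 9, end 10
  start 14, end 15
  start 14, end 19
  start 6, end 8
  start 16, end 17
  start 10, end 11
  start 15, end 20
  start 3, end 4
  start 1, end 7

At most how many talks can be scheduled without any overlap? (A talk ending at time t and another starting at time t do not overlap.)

6

Order by finish time; keep every interval that doesn't clash with the previous kept one.
By end time: (3,4), (1,7), (6,8), (9,10), (10,11), (14,15), (16,17), (14,19), (15,20).
Pick (3,4); next start ≥ 4 → (6,8); next start ≥ 8 → (9,10); next start ≥ 10 → (10,11); next start ≥ 11 → (14,15); next start ≥ 15 → (16,17).
Selected 6 talks.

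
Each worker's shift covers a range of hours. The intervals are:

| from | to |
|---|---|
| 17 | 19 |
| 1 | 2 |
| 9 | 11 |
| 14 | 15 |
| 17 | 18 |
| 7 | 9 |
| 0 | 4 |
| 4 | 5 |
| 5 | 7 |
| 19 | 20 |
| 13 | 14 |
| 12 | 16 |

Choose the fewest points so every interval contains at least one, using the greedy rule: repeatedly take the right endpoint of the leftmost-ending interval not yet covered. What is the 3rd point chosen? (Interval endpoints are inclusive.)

Process intervals by earliest right end; each time one isn't hit yet, stab at its right endpoint.
Sorted: [1,2] [0,4] [4,5] [5,7] [7,9] [9,11] [13,14] [14,15] [12,16] [17,18] [17,19] [19,20]
{[1,2],[0,4]} hit by 2; {[4,5],[5,7]} hit by 5; {[7,9],[9,11]} hit by 9; {[13,14],[14,15],[12,16]} hit by 14; {[17,18],[17,19]} hit by 18; {[19,20]} hit by 20.
Points: 2, 5, 9, 14, 18, 20 (6 total).

9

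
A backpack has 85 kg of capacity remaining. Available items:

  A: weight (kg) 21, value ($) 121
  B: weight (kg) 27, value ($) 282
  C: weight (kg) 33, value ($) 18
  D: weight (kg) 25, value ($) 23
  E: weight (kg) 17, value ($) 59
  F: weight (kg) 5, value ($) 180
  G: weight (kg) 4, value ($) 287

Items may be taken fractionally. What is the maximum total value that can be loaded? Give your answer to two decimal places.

Sort by value per unit weight and fill in that order.
Ratios (sorted): G 71.75, F 36.00, B 10.44, A 5.76, E 3.47, D 0.92, C 0.55
take G (4 @ 287); take F (5 @ 180); take B (27 @ 282); take A (21 @ 121); take E (17 @ 59); take 11/25 of D → 10.12. Capacity used 85/85.
Total value = 939.12

939.12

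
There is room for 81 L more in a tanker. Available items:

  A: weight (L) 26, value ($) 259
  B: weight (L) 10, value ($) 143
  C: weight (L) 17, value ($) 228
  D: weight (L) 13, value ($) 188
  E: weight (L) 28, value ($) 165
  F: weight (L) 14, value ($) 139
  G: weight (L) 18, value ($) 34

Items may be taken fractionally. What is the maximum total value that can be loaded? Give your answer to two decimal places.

962.89

Ratios (sorted): D 14.46, B 14.30, C 13.41, A 9.96, F 9.93, E 5.89, G 1.89
take D (13 @ 188); take B (10 @ 143); take C (17 @ 228); take A (26 @ 259); take F (14 @ 139); take 1/28 of E → 5.89. Capacity used 81/81.
Total value = 962.89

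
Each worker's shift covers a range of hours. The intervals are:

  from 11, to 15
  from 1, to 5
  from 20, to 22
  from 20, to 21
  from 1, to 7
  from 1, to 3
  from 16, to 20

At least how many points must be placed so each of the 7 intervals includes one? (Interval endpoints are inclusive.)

3

Sort by right endpoint; whenever an interval is uncovered, place a point at its right end.
Sorted: [1,3] [1,5] [1,7] [11,15] [16,20] [20,21] [20,22]
{[1,3],[1,5],[1,7]} hit by 3; {[11,15]} hit by 15; {[16,20],[20,21],[20,22]} hit by 20.
Points: 3, 15, 20 (3 total).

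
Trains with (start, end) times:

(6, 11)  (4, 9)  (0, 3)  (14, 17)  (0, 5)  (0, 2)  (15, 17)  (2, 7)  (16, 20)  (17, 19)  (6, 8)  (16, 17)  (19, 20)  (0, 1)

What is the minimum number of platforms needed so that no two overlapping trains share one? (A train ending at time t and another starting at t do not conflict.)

4

Count concurrent intervals with a sweep; the peak is the room count.
Events (time:±→running): 0:+→1 0:+→2 0:+→3 0:+→4 … peak 4.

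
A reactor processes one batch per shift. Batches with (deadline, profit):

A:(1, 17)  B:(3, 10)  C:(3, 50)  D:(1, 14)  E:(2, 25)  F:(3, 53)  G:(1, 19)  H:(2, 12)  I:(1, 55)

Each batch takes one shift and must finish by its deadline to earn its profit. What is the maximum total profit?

158

Sort by profit descending; place each in the latest free slot ≤ its deadline.
By profit: I(d1,55), F(d3,53), C(d3,50), E(d2,25), G(d1,19), A(d1,17), D(d1,14), H(d2,12), B(d3,10)
I→slot 1; F→slot 3; C→slot 2; E skipped; G skipped; A skipped; D skipped; H skipped; B skipped.
Profit = 55 + 50 + 53 = 158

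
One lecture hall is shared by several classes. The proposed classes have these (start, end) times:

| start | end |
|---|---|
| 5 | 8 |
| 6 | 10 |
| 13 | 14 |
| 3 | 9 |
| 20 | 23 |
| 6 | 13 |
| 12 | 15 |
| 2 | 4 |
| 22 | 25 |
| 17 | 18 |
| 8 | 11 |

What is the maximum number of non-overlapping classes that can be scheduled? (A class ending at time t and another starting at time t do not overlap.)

Order by finish time; keep every interval that doesn't clash with the previous kept one.
Sorted by end: (2,4)  (5,8)  (3,9)  (6,10)  (8,11)  (6,13)  (13,14)  (12,15)  (17,18)  (20,23)  (22,25)
take (2,4); take (5,8); take (8,11); take (13,14); take (17,18); take (20,23).
Selected 6 classes.

6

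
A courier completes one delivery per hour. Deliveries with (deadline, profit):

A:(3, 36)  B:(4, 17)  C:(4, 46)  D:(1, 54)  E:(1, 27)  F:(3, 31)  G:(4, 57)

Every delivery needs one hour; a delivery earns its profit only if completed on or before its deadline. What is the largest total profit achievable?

193

Take jobs in profit order; each goes to the latest open slot no later than its deadline.
By profit: G(d4,57), D(d1,54), C(d4,46), A(d3,36), F(d3,31), E(d1,27), B(d4,17)
G→slot 4; D→slot 1; C→slot 3; A→slot 2; F skipped; E skipped; B skipped.
Profit = 54 + 36 + 46 + 57 = 193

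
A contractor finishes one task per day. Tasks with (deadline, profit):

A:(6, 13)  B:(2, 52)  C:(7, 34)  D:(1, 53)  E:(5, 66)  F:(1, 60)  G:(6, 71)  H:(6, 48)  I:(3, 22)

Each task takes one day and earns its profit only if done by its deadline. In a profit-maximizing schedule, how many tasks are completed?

7

Take jobs in profit order; each goes to the latest open slot no later than its deadline.
Profit order: G=71 E=66 F=60 D=53 B=52 H=48 C=34 I=22 A=13
Assign: G→slot 6, E→slot 5, F→slot 1, D skipped, B→slot 2, H→slot 4, C→slot 7, I→slot 3, A skipped.
Slots: [1:F] [2:B] [3:I] [4:H] [5:E] [6:G] [7:C]
7 of 9 scheduled.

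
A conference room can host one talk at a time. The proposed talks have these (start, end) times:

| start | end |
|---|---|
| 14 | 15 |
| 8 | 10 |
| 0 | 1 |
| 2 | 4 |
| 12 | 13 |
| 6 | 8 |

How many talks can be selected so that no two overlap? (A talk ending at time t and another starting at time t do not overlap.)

6

Sorted by end: (0,1)  (2,4)  (6,8)  (8,10)  (12,13)  (14,15)
take (0,1); take (2,4); take (6,8); take (8,10); take (12,13); take (14,15).
Selected 6 talks.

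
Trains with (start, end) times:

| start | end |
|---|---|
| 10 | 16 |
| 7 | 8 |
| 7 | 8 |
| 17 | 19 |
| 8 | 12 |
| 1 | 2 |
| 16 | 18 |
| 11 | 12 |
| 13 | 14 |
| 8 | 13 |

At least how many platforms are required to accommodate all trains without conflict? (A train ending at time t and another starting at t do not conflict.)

Events (time:±→running): 1:+→1 2:-→0 7:+→1 7:+→2 8:-→1 8:-→0 8:+→1 8:+→2 10:+→3 11:+→4 … peak 4.

4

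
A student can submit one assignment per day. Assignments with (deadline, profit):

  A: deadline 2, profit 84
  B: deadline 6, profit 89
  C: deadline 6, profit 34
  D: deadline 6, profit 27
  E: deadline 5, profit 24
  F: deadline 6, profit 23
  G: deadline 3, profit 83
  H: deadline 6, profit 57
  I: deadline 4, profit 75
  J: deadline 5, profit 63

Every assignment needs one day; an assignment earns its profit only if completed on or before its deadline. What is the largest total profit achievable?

451

Take jobs in profit order; each goes to the latest open slot no later than its deadline.
By profit: B(d6,89), A(d2,84), G(d3,83), I(d4,75), J(d5,63), H(d6,57), C(d6,34), D(d6,27), E(d5,24), F(d6,23)
B→slot 6; A→slot 2; G→slot 3; I→slot 4; J→slot 5; H→slot 1; C skipped; D skipped; E skipped; F skipped.
Profit = 57 + 84 + 83 + 75 + 63 + 89 = 451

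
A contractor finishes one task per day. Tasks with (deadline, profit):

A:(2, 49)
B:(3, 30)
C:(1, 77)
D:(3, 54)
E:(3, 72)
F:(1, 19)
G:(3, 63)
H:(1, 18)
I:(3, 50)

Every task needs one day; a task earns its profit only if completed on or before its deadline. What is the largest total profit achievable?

212

Take jobs in profit order; each goes to the latest open slot no later than its deadline.
By profit: C(d1,77), E(d3,72), G(d3,63), D(d3,54), I(d3,50), A(d2,49), B(d3,30), F(d1,19), H(d1,18)
C→slot 1; E→slot 3; G→slot 2; D skipped; I skipped; A skipped; B skipped; F skipped; H skipped.
Profit = 77 + 63 + 72 = 212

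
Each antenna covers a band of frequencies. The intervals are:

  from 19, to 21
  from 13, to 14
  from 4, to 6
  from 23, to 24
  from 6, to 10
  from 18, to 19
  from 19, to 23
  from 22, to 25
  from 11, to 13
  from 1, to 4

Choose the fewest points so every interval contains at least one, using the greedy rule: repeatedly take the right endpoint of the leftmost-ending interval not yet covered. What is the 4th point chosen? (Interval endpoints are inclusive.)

Sorted: [1,4] [4,6] [6,10] [11,13] [13,14] [18,19] [19,21] [19,23] [23,24] [22,25]
{[1,4],[4,6]} hit by 4; {[6,10]} hit by 10; {[11,13],[13,14]} hit by 13; {[18,19],[19,21],[19,23]} hit by 19; {[23,24],[22,25]} hit by 24.
Points: 4, 10, 13, 19, 24 (5 total).

19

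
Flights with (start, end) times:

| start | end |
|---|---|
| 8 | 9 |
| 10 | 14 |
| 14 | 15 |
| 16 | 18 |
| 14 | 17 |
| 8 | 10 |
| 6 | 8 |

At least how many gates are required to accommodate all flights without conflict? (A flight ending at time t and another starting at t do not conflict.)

2

Events (time:±→running): 6:+→1 8:-→0 8:+→1 8:+→2 … peak 2.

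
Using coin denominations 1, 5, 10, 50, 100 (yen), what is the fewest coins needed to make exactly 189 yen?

10

189 = 1×100 + 1×50 + 3×10 + 1×5 + 4×1
Total coins = 1 + 1 + 3 + 1 + 4 = 10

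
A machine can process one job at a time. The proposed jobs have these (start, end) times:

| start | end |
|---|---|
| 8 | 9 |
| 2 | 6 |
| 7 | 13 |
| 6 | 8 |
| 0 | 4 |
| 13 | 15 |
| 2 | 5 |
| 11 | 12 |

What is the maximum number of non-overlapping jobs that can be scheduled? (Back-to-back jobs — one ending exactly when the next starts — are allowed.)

5

By end time: (0,4), (2,5), (2,6), (6,8), (8,9), (11,12), (7,13), (13,15).
Pick (0,4); next start ≥ 4 → (6,8); next start ≥ 8 → (8,9); next start ≥ 9 → (11,12); next start ≥ 12 → (13,15).
Selected 5 jobs.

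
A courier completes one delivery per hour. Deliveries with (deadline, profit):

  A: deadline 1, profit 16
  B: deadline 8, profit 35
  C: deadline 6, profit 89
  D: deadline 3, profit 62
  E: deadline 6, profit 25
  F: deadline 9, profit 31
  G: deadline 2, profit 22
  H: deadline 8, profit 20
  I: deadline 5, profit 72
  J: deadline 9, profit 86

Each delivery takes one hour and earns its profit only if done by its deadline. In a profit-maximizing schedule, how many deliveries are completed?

Take jobs in profit order; each goes to the latest open slot no later than its deadline.
Profit order: C=89 J=86 I=72 D=62 B=35 F=31 E=25 G=22 H=20 A=16
Assign: C→slot 6, J→slot 9, I→slot 5, D→slot 3, B→slot 8, F→slot 7, E→slot 4, G→slot 2, H→slot 1, A skipped.
Slots: [1:H] [2:G] [3:D] [4:E] [5:I] [6:C] [7:F] [8:B] [9:J]
9 of 10 scheduled.

9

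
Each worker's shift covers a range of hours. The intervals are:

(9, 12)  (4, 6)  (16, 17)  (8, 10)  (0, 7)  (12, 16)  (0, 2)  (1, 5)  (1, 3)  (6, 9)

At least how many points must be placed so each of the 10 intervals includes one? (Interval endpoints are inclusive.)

Sort by right endpoint; whenever an interval is uncovered, place a point at its right end.
Sorted: [0,2] [1,3] [1,5] [4,6] [0,7] [6,9] [8,10] [9,12] [12,16] [16,17]
{[0,2],[1,3],[1,5]} hit by 2; {[4,6],[0,7],[6,9]} hit by 6; {[8,10],[9,12]} hit by 10; {[12,16],[16,17]} hit by 16.
Points: 2, 6, 10, 16 (4 total).

4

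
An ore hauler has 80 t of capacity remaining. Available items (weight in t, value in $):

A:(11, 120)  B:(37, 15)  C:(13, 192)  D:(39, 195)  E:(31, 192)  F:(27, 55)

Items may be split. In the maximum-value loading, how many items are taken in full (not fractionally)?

Greedy by value/weight ratio, highest first.
Order: C (192/13=14.77) > A (120/11=10.91) > E (192/31=6.19) > D (195/39=5.00) > F (55/27=2.04) > B (15/37=0.41)
Fill: take C (13 @ 192) → take A (11 @ 120) → take E (31 @ 192) → take 25/39 of D → 125.00; 80/80 used.
3 item(s) taken whole; one partial (take 25/39 of D).

3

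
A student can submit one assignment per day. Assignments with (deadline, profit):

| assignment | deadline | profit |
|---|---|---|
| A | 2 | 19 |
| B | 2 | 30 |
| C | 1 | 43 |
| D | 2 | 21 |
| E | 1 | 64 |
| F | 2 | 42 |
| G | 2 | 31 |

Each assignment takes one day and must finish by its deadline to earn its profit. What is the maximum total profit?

106

Take jobs in profit order; each goes to the latest open slot no later than its deadline.
Profit order: E=64 C=43 F=42 G=31 B=30 D=21 A=19
Assign: E→slot 1, C skipped, F→slot 2, G skipped, B skipped, D skipped, A skipped.
Slots: [1:E] [2:F]
Profit = 64 + 42 = 106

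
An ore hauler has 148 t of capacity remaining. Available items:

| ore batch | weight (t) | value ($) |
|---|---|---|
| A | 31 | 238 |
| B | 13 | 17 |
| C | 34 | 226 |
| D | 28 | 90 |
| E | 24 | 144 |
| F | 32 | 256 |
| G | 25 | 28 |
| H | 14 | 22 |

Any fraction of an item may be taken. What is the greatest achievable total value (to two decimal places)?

Greedy by value/weight ratio, highest first.
Ratios (sorted): F 8.00, A 7.68, C 6.65, E 6.00, D 3.21, H 1.57, B 1.31, G 1.12
take F (32 @ 256); take A (31 @ 238); take C (34 @ 226); take E (24 @ 144); take 27/28 of D → 86.79. Capacity used 148/148.
Total value = 950.79

950.79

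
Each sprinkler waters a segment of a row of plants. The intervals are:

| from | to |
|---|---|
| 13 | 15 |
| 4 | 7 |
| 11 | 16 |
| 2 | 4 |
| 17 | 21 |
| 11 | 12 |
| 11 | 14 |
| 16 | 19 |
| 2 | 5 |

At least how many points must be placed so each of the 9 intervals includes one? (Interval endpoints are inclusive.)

4

Process intervals by earliest right end; each time one isn't hit yet, stab at its right endpoint.
Sorted: [2,4] [2,5] [4,7] [11,12] [11,14] [13,15] [11,16] [16,19] [17,21]
{[2,4],[2,5],[4,7]} hit by 4; {[11,12],[11,14]} hit by 12; {[13,15],[11,16]} hit by 15; {[16,19],[17,21]} hit by 19.
Points: 4, 12, 15, 19 (4 total).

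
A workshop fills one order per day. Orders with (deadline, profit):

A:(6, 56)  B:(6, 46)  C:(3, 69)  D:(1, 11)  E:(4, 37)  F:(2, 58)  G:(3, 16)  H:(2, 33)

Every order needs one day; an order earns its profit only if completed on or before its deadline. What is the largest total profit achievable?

Profit order: C=69 F=58 A=56 B=46 E=37 H=33 G=16 D=11
Assign: C→slot 3, F→slot 2, A→slot 6, B→slot 5, E→slot 4, H→slot 1, G skipped, D skipped.
Slots: [1:H] [2:F] [3:C] [4:E] [5:B] [6:A]
Profit = 33 + 58 + 69 + 37 + 46 + 56 = 299

299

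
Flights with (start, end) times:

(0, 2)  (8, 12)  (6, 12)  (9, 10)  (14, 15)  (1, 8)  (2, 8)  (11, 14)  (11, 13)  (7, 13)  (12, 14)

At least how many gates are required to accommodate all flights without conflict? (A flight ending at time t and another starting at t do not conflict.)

Count concurrent intervals with a sweep; the peak is the room count.
starts: [0, 1, 2, 6, 7, 8, 9, 11, 11, 12, 14]
ends:   [2, 8, 8, 10, 12, 12, 13, 13, 14, 14, 15]
s0→1 s1→2 e2→1 s2→2 s6→3 s7→4 e8→3 e8→2 s8→3 s9→4 e10→3 s11→4 s11→5  — peak 5.

5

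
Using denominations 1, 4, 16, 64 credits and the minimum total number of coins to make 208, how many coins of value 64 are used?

3

Use the largest denomination that fits, subtract, and repeat.
208 − 3×64→16 − 1×16→0
Count of 64: 3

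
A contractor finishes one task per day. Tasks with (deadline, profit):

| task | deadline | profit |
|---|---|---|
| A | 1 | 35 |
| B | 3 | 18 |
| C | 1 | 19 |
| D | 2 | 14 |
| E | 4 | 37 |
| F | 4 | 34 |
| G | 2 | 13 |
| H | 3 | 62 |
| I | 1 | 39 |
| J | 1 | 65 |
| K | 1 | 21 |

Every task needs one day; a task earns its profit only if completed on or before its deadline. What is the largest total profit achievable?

Take jobs in profit order; each goes to the latest open slot no later than its deadline.
By profit: J(d1,65), H(d3,62), I(d1,39), E(d4,37), A(d1,35), F(d4,34), K(d1,21), C(d1,19), B(d3,18), D(d2,14), G(d2,13)
J→slot 1; H→slot 3; I skipped; E→slot 4; A skipped; F→slot 2; K skipped; C skipped; B skipped; D skipped; G skipped.
Profit = 65 + 34 + 62 + 37 = 198

198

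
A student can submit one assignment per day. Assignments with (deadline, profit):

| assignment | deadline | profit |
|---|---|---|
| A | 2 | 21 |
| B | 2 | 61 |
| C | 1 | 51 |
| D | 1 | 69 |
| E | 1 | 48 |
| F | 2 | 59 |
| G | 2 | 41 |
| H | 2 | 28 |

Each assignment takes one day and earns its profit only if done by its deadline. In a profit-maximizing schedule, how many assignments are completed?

2

Take jobs in profit order; each goes to the latest open slot no later than its deadline.
By profit: D(d1,69), B(d2,61), F(d2,59), C(d1,51), E(d1,48), G(d2,41), H(d2,28), A(d2,21)
D→slot 1; B→slot 2; F skipped; C skipped; E skipped; G skipped; H skipped; A skipped.
2 of 8 scheduled.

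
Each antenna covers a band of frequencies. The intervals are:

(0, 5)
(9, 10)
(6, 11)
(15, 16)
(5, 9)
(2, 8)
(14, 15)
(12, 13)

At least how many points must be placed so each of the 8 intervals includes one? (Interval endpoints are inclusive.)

Process intervals by earliest right end; each time one isn't hit yet, stab at its right endpoint.
By right end: [0,5]  [2,8]  [5,9]  [9,10]  [6,11]  [12,13]  [14,15]  [15,16]
[0,5] uncovered → point at 5; [9,10] uncovered → point at 10; [12,13] uncovered → point at 13; [14,15] uncovered → point at 15.
Points: 5, 10, 13, 15 (4 total).

4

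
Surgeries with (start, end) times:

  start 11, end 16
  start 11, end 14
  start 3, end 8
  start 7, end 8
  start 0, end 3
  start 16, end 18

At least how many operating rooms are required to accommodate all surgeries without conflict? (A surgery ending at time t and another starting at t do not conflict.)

Count concurrent intervals with a sweep; the peak is the room count.
Events (time:±→running): 0:+→1 3:-→0 3:+→1 7:+→2 … peak 2.

2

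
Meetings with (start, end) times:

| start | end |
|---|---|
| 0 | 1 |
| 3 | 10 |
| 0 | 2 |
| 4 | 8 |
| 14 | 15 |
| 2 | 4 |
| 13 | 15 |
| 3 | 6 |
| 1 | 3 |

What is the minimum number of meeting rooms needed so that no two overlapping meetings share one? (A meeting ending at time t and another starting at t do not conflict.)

3

starts: [0, 0, 1, 2, 3, 3, 4, 13, 14]
ends:   [1, 2, 3, 4, 6, 8, 10, 15, 15]
s0→1 s0→2 e1→1 s1→2 e2→1 s2→2 e3→1 s3→2 s3→3  — peak 3.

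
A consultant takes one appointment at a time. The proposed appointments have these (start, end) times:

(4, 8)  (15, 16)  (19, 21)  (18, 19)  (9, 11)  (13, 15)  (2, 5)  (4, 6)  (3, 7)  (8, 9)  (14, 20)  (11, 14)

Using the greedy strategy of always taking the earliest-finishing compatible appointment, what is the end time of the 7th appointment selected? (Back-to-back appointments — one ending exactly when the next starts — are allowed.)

21

Sort by end time and greedily take each interval whose start is ≥ the last chosen end.
Sorted by end: (2,5)  (4,6)  (3,7)  (4,8)  (8,9)  (9,11)  (11,14)  (13,15)  (15,16)  (18,19)  (14,20)  (19,21)
take (2,5); skip (4,8); take (8,9); take (9,11); take (11,14); take (15,16); take (18,19); skip (14,20); take (19,21).
Selected: (2,5) (8,9) (9,11) (11,14) (15,16) (18,19) (19,21)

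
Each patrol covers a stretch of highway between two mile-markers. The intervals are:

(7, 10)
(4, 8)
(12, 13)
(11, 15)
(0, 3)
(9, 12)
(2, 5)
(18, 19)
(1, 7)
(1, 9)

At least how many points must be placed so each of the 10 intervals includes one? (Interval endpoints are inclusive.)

4

Process intervals by earliest right end; each time one isn't hit yet, stab at its right endpoint.
Sorted: [0,3] [2,5] [1,7] [4,8] [1,9] [7,10] [9,12] [12,13] [11,15] [18,19]
{[0,3],[2,5],[1,7]} hit by 3; {[4,8],[1,9],[7,10]} hit by 8; {[9,12],[12,13],[11,15]} hit by 12; {[18,19]} hit by 19.
Points: 3, 8, 12, 19 (4 total).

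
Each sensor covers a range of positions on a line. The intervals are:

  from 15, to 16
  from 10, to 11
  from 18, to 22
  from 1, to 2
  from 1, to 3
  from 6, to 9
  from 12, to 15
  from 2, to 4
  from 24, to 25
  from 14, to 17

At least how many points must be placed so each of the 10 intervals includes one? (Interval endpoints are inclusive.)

6

Process intervals by earliest right end; each time one isn't hit yet, stab at its right endpoint.
By right end: [1,2]  [1,3]  [2,4]  [6,9]  [10,11]  [12,15]  [15,16]  [14,17]  [18,22]  [24,25]
[1,2] uncovered → point at 2; [6,9] uncovered → point at 9; [10,11] uncovered → point at 11; [12,15] uncovered → point at 15; [18,22] uncovered → point at 22; [24,25] uncovered → point at 25.
Points: 2, 9, 11, 15, 22, 25 (6 total).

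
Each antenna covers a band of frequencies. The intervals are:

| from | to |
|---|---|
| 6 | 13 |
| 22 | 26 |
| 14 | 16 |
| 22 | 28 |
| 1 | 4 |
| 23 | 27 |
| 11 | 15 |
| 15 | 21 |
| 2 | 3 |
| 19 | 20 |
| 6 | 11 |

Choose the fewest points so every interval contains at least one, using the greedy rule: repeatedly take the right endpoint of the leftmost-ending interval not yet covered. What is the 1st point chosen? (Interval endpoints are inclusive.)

Sort by right endpoint; whenever an interval is uncovered, place a point at its right end.
By right end: [2,3]  [1,4]  [6,11]  [6,13]  [11,15]  [14,16]  [19,20]  [15,21]  [22,26]  [23,27]  [22,28]
[2,3] uncovered → point at 3; [6,11] uncovered → point at 11; [14,16] uncovered → point at 16; [19,20] uncovered → point at 20; [22,26] uncovered → point at 26.
Points: 3, 11, 16, 20, 26 (5 total).

3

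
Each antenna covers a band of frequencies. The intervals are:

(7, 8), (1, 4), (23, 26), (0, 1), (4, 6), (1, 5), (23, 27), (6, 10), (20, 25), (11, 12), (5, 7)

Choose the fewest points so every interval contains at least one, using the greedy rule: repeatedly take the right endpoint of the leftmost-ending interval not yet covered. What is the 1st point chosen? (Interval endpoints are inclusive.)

Sorted: [0,1] [1,4] [1,5] [4,6] [5,7] [7,8] [6,10] [11,12] [20,25] [23,26] [23,27]
{[0,1],[1,4],[1,5]} hit by 1; {[4,6],[5,7]} hit by 6; {[7,8],[6,10]} hit by 8; {[11,12]} hit by 12; {[20,25],[23,26],[23,27]} hit by 25.
Points: 1, 6, 8, 12, 25 (5 total).

1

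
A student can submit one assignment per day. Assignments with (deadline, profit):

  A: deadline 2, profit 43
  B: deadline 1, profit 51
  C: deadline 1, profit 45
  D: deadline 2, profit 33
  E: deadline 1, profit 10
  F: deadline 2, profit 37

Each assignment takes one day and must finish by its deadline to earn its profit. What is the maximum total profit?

94

By profit: B(d1,51), C(d1,45), A(d2,43), F(d2,37), D(d2,33), E(d1,10)
B→slot 1; C skipped; A→slot 2; F skipped; D skipped; E skipped.
Profit = 51 + 43 = 94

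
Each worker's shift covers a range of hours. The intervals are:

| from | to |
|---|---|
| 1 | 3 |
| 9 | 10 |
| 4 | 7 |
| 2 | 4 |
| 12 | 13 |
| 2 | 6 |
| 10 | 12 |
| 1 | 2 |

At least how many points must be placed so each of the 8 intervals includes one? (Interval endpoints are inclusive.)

4

Sort by right endpoint; whenever an interval is uncovered, place a point at its right end.
Sorted: [1,2] [1,3] [2,4] [2,6] [4,7] [9,10] [10,12] [12,13]
{[1,2],[1,3],[2,4],[2,6]} hit by 2; {[4,7]} hit by 7; {[9,10],[10,12]} hit by 10; {[12,13]} hit by 13.
Points: 2, 7, 10, 13 (4 total).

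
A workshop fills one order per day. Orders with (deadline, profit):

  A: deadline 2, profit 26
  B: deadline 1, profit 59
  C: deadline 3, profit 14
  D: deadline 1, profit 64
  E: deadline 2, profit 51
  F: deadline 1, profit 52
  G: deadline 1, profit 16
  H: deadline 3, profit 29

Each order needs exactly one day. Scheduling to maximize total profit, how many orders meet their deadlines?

3

Sort by profit descending; place each in the latest free slot ≤ its deadline.
Profit order: D=64 B=59 F=52 E=51 H=29 A=26 G=16 C=14
Assign: D→slot 1, B skipped, F skipped, E→slot 2, H→slot 3, A skipped, G skipped, C skipped.
Slots: [1:D] [2:E] [3:H]
3 of 8 scheduled.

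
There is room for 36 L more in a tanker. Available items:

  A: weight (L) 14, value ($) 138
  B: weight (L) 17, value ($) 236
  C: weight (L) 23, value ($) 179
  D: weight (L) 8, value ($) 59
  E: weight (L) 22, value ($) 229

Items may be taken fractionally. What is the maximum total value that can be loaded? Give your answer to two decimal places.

433.77

Greedy by value/weight ratio, highest first.
Ratios (sorted): B 13.88, E 10.41, A 9.86, C 7.78, D 7.38
take B (17 @ 236); take 19/22 of E → 197.77. Capacity used 36/36.
Total value = 433.77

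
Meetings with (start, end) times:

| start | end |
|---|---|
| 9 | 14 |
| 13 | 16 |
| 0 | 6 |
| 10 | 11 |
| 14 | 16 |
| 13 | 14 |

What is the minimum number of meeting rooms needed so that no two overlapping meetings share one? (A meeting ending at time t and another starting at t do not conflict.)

starts: [0, 9, 10, 13, 13, 14]
ends:   [6, 11, 14, 14, 16, 16]
s0→1 e6→0 s9→1 s10→2 e11→1 s13→2 s13→3  — peak 3.

3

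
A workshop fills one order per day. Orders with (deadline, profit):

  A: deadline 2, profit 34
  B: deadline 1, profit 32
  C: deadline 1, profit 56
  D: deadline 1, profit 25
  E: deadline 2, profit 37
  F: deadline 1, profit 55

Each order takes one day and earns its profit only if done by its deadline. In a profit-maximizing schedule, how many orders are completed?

2

Sort by profit descending; place each in the latest free slot ≤ its deadline.
By profit: C(d1,56), F(d1,55), E(d2,37), A(d2,34), B(d1,32), D(d1,25)
C→slot 1; F skipped; E→slot 2; A skipped; B skipped; D skipped.
2 of 6 scheduled.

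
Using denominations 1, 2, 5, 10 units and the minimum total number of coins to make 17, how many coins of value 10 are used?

Use the largest denomination that fits, subtract, and repeat.
17 − 1×10→7 − 1×5→2 − 1×2→0
Count of 10: 1

1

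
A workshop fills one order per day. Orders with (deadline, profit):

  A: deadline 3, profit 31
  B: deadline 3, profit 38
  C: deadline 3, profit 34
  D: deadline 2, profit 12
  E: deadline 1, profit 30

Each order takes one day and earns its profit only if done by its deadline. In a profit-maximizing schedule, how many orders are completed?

Sort by profit descending; place each in the latest free slot ≤ its deadline.
Profit order: B=38 C=34 A=31 E=30 D=12
Assign: B→slot 3, C→slot 2, A→slot 1, E skipped, D skipped.
Slots: [1:A] [2:C] [3:B]
3 of 5 scheduled.

3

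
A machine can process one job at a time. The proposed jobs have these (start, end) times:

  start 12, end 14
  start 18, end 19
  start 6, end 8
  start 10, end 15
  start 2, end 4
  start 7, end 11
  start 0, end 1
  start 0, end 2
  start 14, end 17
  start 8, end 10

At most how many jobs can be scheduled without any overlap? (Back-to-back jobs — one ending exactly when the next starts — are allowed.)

7

Sorted by end: (0,1)  (0,2)  (2,4)  (6,8)  (8,10)  (7,11)  (12,14)  (10,15)  (14,17)  (18,19)
take (0,1); take (2,4); take (6,8); take (8,10); take (12,14); take (14,17); take (18,19).
Selected 7 jobs.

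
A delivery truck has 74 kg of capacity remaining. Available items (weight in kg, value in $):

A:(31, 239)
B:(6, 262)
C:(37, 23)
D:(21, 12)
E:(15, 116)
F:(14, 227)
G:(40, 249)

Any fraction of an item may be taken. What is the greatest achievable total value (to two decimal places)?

893.80

Sort by value per unit weight and fill in that order.
Order: B (262/6=43.67) > F (227/14=16.21) > E (116/15=7.73) > A (239/31=7.71) > G (249/40=6.22) > C (23/37=0.62) > D (12/21=0.57)
Fill: take B (6 @ 262) → take F (14 @ 227) → take E (15 @ 116) → take A (31 @ 239) → take 8/40 of G → 49.80; 74/74 used.
Total value = 893.80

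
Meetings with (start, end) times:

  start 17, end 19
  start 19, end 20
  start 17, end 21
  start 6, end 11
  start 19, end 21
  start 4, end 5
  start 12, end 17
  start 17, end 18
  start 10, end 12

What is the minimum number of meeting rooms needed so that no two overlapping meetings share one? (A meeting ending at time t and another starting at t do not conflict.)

Count concurrent intervals with a sweep; the peak is the room count.
Events (time:±→running): 4:+→1 5:-→0 6:+→1 10:+→2 11:-→1 12:-→0 12:+→1 17:-→0 17:+→1 17:+→2 17:+→3 … peak 3.

3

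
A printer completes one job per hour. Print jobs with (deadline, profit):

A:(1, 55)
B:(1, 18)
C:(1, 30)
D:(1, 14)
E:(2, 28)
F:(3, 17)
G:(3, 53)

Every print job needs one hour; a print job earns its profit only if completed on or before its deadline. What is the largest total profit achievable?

Profit order: A=55 G=53 C=30 E=28 B=18 F=17 D=14
Assign: A→slot 1, G→slot 3, C skipped, E→slot 2, B skipped, F skipped, D skipped.
Slots: [1:A] [2:E] [3:G]
Profit = 55 + 28 + 53 = 136

136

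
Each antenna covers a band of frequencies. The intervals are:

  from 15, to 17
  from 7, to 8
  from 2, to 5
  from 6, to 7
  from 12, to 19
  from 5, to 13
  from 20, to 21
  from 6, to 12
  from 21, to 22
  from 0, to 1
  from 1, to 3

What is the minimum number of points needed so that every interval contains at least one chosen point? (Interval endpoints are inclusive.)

5

Process intervals by earliest right end; each time one isn't hit yet, stab at its right endpoint.
By right end: [0,1]  [1,3]  [2,5]  [6,7]  [7,8]  [6,12]  [5,13]  [15,17]  [12,19]  [20,21]  [21,22]
[0,1] uncovered → point at 1; [2,5] uncovered → point at 5; [6,7] uncovered → point at 7; [15,17] uncovered → point at 17; [20,21] uncovered → point at 21.
Points: 1, 5, 7, 17, 21 (5 total).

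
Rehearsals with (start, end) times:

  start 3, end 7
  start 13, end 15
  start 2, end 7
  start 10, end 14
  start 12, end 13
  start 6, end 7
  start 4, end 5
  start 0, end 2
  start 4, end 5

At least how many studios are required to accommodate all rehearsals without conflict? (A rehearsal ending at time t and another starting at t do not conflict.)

4

Count concurrent intervals with a sweep; the peak is the room count.
Events (time:±→running): 0:+→1 2:-→0 2:+→1 3:+→2 4:+→3 4:+→4 … peak 4.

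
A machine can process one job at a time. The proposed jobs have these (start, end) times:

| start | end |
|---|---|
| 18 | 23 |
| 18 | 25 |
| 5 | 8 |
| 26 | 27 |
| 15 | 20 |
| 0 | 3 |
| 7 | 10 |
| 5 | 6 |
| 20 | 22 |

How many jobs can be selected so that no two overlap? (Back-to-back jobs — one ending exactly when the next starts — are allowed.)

6

Sorted by end: (0,3)  (5,6)  (5,8)  (7,10)  (15,20)  (20,22)  (18,23)  (18,25)  (26,27)
take (0,3); take (5,6); take (7,10); take (15,20); take (20,22); skip (18,23); take (26,27).
Selected 6 jobs.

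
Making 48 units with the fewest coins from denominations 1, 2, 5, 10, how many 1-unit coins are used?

1

Use the largest denomination that fits, subtract, and repeat.
48 = 4×10 + 1×5 + 1×2 + 1×1
Count of 1: 1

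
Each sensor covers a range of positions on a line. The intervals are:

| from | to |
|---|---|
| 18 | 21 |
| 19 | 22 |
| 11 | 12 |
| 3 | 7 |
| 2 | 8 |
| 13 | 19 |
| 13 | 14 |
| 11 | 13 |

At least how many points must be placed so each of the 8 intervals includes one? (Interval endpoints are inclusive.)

4

Sort by right endpoint; whenever an interval is uncovered, place a point at its right end.
By right end: [3,7]  [2,8]  [11,12]  [11,13]  [13,14]  [13,19]  [18,21]  [19,22]
[3,7] uncovered → point at 7; [11,12] uncovered → point at 12; [13,14] uncovered → point at 14; [18,21] uncovered → point at 21.
Points: 7, 12, 14, 21 (4 total).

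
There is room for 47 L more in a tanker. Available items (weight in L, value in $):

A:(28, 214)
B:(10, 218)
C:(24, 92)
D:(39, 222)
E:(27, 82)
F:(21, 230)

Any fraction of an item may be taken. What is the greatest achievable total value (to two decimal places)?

570.29

Greedy by value/weight ratio, highest first.
Ratios (sorted): B 21.80, F 10.95, A 7.64, D 5.69, C 3.83, E 3.04
take B (10 @ 218); take F (21 @ 230); take 16/28 of A → 122.29. Capacity used 47/47.
Total value = 570.29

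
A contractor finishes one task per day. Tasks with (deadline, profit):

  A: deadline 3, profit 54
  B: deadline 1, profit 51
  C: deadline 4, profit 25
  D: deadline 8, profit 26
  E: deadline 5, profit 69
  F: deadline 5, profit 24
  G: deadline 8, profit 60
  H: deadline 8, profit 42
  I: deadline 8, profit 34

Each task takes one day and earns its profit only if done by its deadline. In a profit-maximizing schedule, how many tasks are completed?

8

By profit: E(d5,69), G(d8,60), A(d3,54), B(d1,51), H(d8,42), I(d8,34), D(d8,26), C(d4,25), F(d5,24)
E→slot 5; G→slot 8; A→slot 3; B→slot 1; H→slot 7; I→slot 6; D→slot 4; C→slot 2; F skipped.
8 of 9 scheduled.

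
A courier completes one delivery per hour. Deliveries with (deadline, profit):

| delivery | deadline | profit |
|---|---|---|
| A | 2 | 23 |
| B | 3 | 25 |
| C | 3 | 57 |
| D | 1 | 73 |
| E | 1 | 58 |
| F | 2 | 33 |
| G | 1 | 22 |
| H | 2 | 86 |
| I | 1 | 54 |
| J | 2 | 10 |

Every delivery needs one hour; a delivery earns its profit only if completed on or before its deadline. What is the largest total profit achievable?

216

Take jobs in profit order; each goes to the latest open slot no later than its deadline.
By profit: H(d2,86), D(d1,73), E(d1,58), C(d3,57), I(d1,54), F(d2,33), B(d3,25), A(d2,23), G(d1,22), J(d2,10)
H→slot 2; D→slot 1; E skipped; C→slot 3; I skipped; F skipped; B skipped; A skipped; G skipped; J skipped.
Profit = 73 + 86 + 57 = 216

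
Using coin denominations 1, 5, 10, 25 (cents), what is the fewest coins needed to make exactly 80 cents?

Use the largest denomination that fits, subtract, and repeat.
80 − 3×25→5 − 1×5→0
Total coins = 3 + 1 = 4

4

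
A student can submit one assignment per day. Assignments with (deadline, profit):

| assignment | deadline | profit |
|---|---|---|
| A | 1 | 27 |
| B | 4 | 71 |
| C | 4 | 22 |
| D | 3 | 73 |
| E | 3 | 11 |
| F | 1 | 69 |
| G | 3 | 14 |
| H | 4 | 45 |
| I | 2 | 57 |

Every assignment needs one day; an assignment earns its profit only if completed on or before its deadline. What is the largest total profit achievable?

Take jobs in profit order; each goes to the latest open slot no later than its deadline.
Profit order: D=73 B=71 F=69 I=57 H=45 A=27 C=22 G=14 E=11
Assign: D→slot 3, B→slot 4, F→slot 1, I→slot 2, H skipped, A skipped, C skipped, G skipped, E skipped.
Slots: [1:F] [2:I] [3:D] [4:B]
Profit = 69 + 57 + 73 + 71 = 270

270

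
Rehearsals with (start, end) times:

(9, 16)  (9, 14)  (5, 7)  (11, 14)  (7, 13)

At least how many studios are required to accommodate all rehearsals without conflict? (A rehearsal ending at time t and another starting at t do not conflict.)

Events (time:±→running): 5:+→1 7:-→0 7:+→1 9:+→2 9:+→3 11:+→4 … peak 4.

4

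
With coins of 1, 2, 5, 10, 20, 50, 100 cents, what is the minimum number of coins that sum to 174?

5

174 − 1×100→74 − 1×50→24 − 1×20→4 − 2×2→0
Total coins = 1 + 1 + 1 + 2 = 5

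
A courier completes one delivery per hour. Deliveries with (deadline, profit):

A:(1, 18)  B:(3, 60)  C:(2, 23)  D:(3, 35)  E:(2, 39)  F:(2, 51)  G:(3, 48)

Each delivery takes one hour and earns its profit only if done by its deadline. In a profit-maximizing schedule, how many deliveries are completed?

3

Sort by profit descending; place each in the latest free slot ≤ its deadline.
By profit: B(d3,60), F(d2,51), G(d3,48), E(d2,39), D(d3,35), C(d2,23), A(d1,18)
B→slot 3; F→slot 2; G→slot 1; E skipped; D skipped; C skipped; A skipped.
3 of 7 scheduled.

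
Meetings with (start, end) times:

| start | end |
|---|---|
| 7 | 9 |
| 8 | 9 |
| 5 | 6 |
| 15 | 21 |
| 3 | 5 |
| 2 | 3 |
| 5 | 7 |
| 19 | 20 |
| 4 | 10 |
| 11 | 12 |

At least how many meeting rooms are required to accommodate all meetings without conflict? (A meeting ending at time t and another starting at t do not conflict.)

3

Count concurrent intervals with a sweep; the peak is the room count.
starts: [2, 3, 4, 5, 5, 7, 8, 11, 15, 19]
ends:   [3, 5, 6, 7, 9, 9, 10, 12, 20, 21]
s2→1 e3→0 s3→1 s4→2 e5→1 s5→2 s5→3  — peak 3.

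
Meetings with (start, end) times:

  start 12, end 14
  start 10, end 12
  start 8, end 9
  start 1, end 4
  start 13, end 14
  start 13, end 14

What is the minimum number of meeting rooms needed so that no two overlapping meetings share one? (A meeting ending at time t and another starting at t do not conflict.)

3

The answer is the maximum number of intervals overlapping at any instant.
Events (time:±→running): 1:+→1 4:-→0 8:+→1 9:-→0 10:+→1 12:-→0 12:+→1 13:+→2 13:+→3 … peak 3.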